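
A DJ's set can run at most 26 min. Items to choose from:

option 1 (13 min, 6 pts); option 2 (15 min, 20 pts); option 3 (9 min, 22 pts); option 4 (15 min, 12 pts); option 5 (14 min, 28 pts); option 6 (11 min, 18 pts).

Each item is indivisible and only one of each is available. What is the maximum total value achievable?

50 pts

Check high-value combinations within 26 min:
- option 3+option 5: duration 9+14=23, value 22+28=50
- option 5+option 6: duration 14+11=25, value 28+18=46
- option 2+option 3: duration 15+9=24, value 20+22=42
- option 3+option 6: duration 9+11=20, value 22+18=40
Best: 50 pts.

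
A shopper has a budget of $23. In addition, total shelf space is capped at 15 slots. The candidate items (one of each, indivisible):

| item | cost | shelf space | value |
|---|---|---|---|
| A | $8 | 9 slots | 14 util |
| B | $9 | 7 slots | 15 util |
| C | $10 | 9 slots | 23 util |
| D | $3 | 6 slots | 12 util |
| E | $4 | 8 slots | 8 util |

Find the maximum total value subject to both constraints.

35 util

Feasible sets respecting both limits:
- C+D: cost 13, shelf space 15, value 35
- B+D: cost 12, shelf space 13, value 27
- A+D: cost 11, shelf space 15, value 26
Best: 35 util.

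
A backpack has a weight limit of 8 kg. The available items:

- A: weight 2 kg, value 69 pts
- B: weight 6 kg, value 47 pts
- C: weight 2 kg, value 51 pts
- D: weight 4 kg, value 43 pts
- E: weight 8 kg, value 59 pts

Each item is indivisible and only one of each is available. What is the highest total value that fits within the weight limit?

Check high-value combinations within 8 kg:
- A+C+D: weight 2+2+4=8, value 69+51+43=163
- A+C: weight 2+2=4, value 69+51=120
- A+B: weight 2+6=8, value 69+47=116
- A+D: weight 2+4=6, value 69+43=112
- B+C: weight 6+2=8, value 47+51=98
Best: 163 pts.

163 pts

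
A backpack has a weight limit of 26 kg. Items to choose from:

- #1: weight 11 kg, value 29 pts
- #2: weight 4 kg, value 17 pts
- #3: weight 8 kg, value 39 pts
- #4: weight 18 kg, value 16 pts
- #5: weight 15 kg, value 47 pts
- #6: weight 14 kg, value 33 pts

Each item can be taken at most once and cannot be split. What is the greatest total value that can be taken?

Check high-value combinations within 26 kg:
- #2+#3+#6: weight 4+8+14=26, value 17+39+33=89
- #3+#5: weight 8+15=23, value 39+47=86
- #1+#2+#3: weight 11+4+8=23, value 29+17+39=85
- #1+#5: weight 11+15=26, value 29+47=76
- #3+#6: weight 8+14=22, value 39+33=72
Best: 89 pts.

89 pts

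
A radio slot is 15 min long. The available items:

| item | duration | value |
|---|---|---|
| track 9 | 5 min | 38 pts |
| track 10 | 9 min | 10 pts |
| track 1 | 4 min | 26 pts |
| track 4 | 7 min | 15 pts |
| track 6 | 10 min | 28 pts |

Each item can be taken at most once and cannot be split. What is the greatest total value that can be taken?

Check high-value combinations within 15 min:
- track 9+track 6: duration 5+10=15, value 38+28=66
- track 9+track 1: duration 5+4=9, value 38+26=64
- track 1+track 6: duration 4+10=14, value 26+28=54
- track 9+track 4: duration 5+7=12, value 38+15=53
Best: 66 pts.

66 pts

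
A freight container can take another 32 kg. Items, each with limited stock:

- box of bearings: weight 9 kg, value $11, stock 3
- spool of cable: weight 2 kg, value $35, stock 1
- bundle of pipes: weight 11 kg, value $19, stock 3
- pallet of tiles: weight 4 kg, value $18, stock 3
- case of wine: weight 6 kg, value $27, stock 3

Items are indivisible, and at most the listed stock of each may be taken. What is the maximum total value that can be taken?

Best selections within weight 32 and stock limits:
- 1×spool of cable + 3×pallet of tiles + 3×case of wine: weight 32, value 170
- 1×spool of cable + 2×pallet of tiles + 3×case of wine: weight 28, value 152
- 1×spool of cable + 3×pallet of tiles + 2×case of wine: weight 26, value 143
- 1×box of bearings + 1×spool of cable + 2×pallet of tiles + 2×case of wine: weight 31, value 136
Best: $170.

$170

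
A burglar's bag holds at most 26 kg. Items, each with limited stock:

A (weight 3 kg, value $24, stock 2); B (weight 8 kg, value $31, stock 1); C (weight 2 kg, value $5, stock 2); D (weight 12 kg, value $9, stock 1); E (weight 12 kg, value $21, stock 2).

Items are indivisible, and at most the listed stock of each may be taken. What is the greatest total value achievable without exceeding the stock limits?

Top feasible selections:
- 2×A + 1×B + 1×E: weight 26, value 100
- 2×A + 1×B + 2×C: weight 18, value 89
- 2×A + 1×B + 1×D: weight 26, value 88
- 2×A + 1×B + 1×C: weight 16, value 84
Best: $100.

$100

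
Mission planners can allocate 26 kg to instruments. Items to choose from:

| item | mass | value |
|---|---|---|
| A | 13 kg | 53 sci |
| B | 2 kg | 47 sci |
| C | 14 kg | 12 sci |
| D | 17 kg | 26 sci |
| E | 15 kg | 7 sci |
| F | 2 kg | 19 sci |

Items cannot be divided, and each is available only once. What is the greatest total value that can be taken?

119 sci

Check high-value combinations within 26 kg:
- A+B+F: mass 13+2+2=17, value 53+47+19=119
- A+B: mass 13+2=15, value 53+47=100
- B+D+F: mass 2+17+2=21, value 47+26+19=92
- B+C+F: mass 2+14+2=18, value 47+12+19=78
Best: 119 sci.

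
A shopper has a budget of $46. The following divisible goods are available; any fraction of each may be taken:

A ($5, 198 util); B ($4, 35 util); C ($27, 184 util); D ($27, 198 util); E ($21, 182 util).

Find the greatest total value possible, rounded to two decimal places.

532.33

Take in order of value per unit:
- A (198/5 per unit): all 5 → value 198, running total 198.00
- B (35/4 per unit): all 4 → value 35, running total 233.00
- E (182/21 per unit): all 21 → value 182, running total 415.00
- D (198/27 per unit): 16 of 27 → value 16×198/27 = 117.3333, running total 532.33
Total 532.33.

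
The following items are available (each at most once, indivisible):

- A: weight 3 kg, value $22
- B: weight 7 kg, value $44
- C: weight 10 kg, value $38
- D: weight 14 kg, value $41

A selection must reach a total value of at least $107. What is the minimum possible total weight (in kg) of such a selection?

24

Subsets with value ≥ 107, sorted by total weight:
- A+B+D: weight 24, value 107
- B+C+D: weight 31, value 123
- A+B+C+D: weight 34, value 145
Minimum weight: 24 kg.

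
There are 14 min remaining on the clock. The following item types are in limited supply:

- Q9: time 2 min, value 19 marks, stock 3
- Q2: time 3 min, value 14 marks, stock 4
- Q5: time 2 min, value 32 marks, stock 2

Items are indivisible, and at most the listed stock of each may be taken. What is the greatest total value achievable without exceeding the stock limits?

135 marks

Top feasible selections:
- 3×Q9 + 1×Q2 + 2×Q5: time 13, value 135
- 2×Q9 + 2×Q2 + 2×Q5: time 14, value 130
- 3×Q9 + 2×Q5: time 10, value 121
Best: 135 marks.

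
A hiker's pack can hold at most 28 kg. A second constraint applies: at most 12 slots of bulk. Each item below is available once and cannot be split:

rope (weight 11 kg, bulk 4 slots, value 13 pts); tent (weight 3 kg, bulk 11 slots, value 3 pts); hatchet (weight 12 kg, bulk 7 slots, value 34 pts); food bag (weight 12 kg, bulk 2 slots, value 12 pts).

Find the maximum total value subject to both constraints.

47 pts

Feasible sets respecting both limits:
- rope+hatchet: weight 23, bulk 11, value 47
- hatchet+food bag: weight 24, bulk 9, value 46
- hatchet: weight 12, bulk 7, value 34
- rope+food bag: weight 23, bulk 6, value 25
Best: 47 pts.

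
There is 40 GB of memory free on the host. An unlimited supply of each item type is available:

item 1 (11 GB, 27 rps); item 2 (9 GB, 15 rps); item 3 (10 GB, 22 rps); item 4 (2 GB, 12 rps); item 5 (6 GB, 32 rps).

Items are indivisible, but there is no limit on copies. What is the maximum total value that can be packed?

240 rps

Best value-per-unit is item 4 at 12/2, and filling with it alone uses memory 20×2=40. No mix of the others beats 20×12 = 240.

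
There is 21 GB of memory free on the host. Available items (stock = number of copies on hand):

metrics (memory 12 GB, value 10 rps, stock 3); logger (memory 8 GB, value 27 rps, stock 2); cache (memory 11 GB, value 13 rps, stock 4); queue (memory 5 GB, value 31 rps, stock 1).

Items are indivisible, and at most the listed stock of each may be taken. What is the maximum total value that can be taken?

85 rps

Best selections within memory 21 and stock limits:
- 2×logger + 1×queue: memory 21, value 85
- 1×logger + 1×queue: memory 13, value 58
- 2×logger: memory 16, value 54
Best: 85 rps.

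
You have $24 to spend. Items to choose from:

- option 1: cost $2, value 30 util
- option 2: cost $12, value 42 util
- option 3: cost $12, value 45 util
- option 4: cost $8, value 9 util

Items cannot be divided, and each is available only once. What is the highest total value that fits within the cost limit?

87 util

Check high-value combinations within $24:
- option 2+option 3: cost 12+12=24, value 42+45=87
- option 1+option 3+option 4: cost 2+12+8=22, value 30+45+9=84
- option 1+option 2+option 4: cost 2+12+8=22, value 30+42+9=81
- option 1+option 3: cost 2+12=14, value 30+45=75
- option 1+option 2: cost 2+12=14, value 30+42=72
Best: 87 util.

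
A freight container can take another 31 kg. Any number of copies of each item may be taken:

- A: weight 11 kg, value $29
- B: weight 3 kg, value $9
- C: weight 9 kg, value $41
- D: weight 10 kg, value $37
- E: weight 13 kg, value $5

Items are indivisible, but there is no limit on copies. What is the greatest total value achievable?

Best value-per-unit is C at 41/9; filling with it alone gives 3×41 = 123.
Optimal mix: 1×B + 3×C → weight 30, value 132.

$132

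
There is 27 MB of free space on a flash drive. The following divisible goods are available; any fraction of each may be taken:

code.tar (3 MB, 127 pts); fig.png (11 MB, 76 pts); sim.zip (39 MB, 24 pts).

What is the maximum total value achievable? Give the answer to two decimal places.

Take in order of value per unit:
- code.tar (127/3 per unit): all 3 → value 127, running total 127.00
- fig.png (76/11 per unit): all 11 → value 76, running total 203.00
- sim.zip (24/39 per unit): 13 of 39 → value 13×24/39 = 8.0000, running total 211.00
Total 211.00.

211.00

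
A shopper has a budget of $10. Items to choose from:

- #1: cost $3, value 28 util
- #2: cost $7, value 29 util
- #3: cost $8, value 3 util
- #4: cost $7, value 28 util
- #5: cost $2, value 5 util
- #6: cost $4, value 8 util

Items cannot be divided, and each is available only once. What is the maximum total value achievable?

Check high-value combinations within $10:
- #1+#2: cost 3+7=10, value 28+29=57
- #1+#4: cost 3+7=10, value 28+28=56
- #1+#5+#6: cost 3+2+4=9, value 28+5+8=41
- #1+#6: cost 3+4=7, value 28+8=36
- #2+#5: cost 7+2=9, value 29+5=34
Best: 57 util.

57 util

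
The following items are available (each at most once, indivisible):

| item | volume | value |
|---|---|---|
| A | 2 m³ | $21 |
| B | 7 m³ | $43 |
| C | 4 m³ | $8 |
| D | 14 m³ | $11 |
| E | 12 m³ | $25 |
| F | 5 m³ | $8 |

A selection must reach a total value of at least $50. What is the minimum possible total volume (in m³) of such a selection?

Subsets with value ≥ 50, sorted by total volume:
- A+B: volume 9, value 64
- B+C: volume 11, value 51
Minimum volume: 9 m³.

9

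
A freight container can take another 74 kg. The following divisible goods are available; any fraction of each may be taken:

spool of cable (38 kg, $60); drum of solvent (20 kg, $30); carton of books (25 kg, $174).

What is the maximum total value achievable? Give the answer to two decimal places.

250.50

Take in order of value per unit:
- carton of books (174/25 per unit): all 25 → value 174, running total 174.00
- spool of cable (60/38 per unit): all 38 → value 60, running total 234.00
- drum of solvent (30/20 per unit): 11 of 20 → value 11×30/20 = 16.5000, running total 250.50
Total 250.50.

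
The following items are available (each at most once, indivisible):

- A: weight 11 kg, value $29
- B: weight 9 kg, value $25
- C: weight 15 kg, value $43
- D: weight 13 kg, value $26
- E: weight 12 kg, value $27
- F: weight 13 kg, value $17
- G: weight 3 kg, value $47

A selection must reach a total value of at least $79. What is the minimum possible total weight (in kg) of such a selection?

Subsets with value ≥ 79, sorted by total weight:
- C+G: weight 18, value 90
- A+B+G: weight 23, value 101
- B+E+G: weight 24, value 99
- B+D+G: weight 25, value 98
Minimum weight: 18 kg.

18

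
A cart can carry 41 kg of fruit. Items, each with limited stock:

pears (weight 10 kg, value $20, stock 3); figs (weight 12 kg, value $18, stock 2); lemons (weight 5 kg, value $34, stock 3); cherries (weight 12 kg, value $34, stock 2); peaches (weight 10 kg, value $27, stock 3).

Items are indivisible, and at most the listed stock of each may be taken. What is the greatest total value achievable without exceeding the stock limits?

Top feasible selections:
- 3×lemons + 2×cherries: weight 39, value 170
- 3×lemons + 1×cherries + 1×peaches: weight 37, value 163
- 3×lemons + 2×peaches: weight 35, value 156
- 1×pears + 3×lemons + 1×cherries: weight 37, value 156
Best: $170.

$170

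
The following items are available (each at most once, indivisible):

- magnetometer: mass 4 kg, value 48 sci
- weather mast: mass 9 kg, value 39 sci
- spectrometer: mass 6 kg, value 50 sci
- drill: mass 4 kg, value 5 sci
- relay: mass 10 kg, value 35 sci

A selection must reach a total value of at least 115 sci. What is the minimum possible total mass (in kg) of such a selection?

Subsets with value ≥ 115, sorted by total mass:
- magnetometer+weather mast+spectrometer: mass 19, value 137
- magnetometer+spectrometer+relay: mass 20, value 133
Minimum mass: 19 kg.

19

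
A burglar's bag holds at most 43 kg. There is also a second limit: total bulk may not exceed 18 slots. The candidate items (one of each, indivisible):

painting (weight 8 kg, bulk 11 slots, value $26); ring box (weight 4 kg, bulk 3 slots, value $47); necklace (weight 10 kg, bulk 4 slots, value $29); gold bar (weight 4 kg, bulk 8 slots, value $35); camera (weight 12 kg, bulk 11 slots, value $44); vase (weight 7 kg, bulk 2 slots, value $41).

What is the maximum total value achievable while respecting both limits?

$152

Feasible sets respecting both limits:
- ring box+necklace+gold bar+vase: weight 25, bulk 17, value 152
- ring box+camera+vase: weight 23, bulk 16, value 132
- ring box+gold bar+vase: weight 15, bulk 13, value 123
Best: $152.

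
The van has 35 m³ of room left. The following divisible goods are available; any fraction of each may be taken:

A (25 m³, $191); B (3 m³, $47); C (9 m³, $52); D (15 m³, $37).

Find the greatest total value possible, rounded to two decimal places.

Take in order of value per unit:
- B (47/3 per unit): all 3 → value 47, running total 47.00
- A (191/25 per unit): all 25 → value 191, running total 238.00
- C (52/9 per unit): 7 of 9 → value 7×52/9 = 40.4444, running total 278.44
Total 278.44.

278.44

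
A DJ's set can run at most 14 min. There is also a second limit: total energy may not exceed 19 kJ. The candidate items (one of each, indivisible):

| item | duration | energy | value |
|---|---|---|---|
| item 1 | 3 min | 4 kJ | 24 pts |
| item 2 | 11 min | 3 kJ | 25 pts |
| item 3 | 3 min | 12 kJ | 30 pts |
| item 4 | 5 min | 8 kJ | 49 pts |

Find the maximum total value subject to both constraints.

Feasible sets respecting both limits:
- item 1+item 4: duration 8, energy 12, value 73
- item 2+item 3: duration 14, energy 15, value 55
- item 1+item 3: duration 6, energy 16, value 54
Best: 73 pts.

73 pts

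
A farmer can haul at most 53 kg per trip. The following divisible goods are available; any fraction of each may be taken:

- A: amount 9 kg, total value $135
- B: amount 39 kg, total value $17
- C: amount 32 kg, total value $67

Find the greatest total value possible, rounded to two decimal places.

207.23

Take in order of value per unit:
- A (135/9 per unit): all 9 → value 135, running total 135.00
- C (67/32 per unit): all 32 → value 67, running total 202.00
- B (17/39 per unit): 12 of 39 → value 12×17/39 = 5.2308, running total 207.23
Total 207.23.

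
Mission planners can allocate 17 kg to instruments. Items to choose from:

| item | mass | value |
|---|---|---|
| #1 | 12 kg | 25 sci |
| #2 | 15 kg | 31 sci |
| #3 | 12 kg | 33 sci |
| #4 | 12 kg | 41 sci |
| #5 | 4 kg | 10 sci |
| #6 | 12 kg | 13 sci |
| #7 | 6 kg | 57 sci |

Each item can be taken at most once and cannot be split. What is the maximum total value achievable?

Check high-value combinations within 17 kg:
- #5+#7: mass 4+6=10, value 10+57=67
- #7: mass 6, value 57
- #4+#5: mass 12+4=16, value 41+10=51
Best: 67 sci.

67 sci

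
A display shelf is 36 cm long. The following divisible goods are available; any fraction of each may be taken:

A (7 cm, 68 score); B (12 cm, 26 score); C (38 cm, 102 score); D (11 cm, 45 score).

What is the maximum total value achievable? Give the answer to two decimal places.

161.32

Take in order of value per unit:
- A (68/7 per unit): all 7 → value 68, running total 68.00
- D (45/11 per unit): all 11 → value 45, running total 113.00
- C (102/38 per unit): 18 of 38 → value 18×102/38 = 48.3158, running total 161.32
Total 161.32.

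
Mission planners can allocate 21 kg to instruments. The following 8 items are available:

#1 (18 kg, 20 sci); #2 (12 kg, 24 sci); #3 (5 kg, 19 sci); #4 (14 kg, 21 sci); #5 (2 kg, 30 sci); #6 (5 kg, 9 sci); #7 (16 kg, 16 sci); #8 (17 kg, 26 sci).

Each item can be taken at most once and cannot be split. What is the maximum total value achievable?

Check high-value combinations within 21 kg:
- #2+#3+#5: mass 12+5+2=19, value 24+19+30=73
- #3+#4+#5: mass 5+14+2=21, value 19+21+30=70
- #2+#5+#6: mass 12+2+5=19, value 24+30+9=63
- #4+#5+#6: mass 14+2+5=21, value 21+30+9=60
- #3+#5+#6: mass 5+2+5=12, value 19+30+9=58
Best: 73 sci.

73 sci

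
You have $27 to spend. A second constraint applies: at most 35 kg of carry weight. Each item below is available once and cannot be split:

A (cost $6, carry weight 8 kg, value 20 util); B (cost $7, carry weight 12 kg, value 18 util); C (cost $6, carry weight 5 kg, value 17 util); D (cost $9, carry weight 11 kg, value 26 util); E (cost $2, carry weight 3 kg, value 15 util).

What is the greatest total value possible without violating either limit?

Feasible sets respecting both limits:
- A+B+D+E: cost 24, carry weight 34, value 79
- A+C+D+E: cost 23, carry weight 27, value 78
- B+C+D+E: cost 24, carry weight 31, value 76
- A+B+C+E: cost 21, carry weight 28, value 70
Best: 79 util.

79 util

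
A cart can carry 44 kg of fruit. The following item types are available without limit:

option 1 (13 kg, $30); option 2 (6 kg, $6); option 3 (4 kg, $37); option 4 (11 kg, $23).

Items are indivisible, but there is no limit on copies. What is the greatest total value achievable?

Best value-per-unit is option 3 at 37/4, and filling with it alone uses weight 11×4=44. No mix of the others beats 11×37 = 407.

$407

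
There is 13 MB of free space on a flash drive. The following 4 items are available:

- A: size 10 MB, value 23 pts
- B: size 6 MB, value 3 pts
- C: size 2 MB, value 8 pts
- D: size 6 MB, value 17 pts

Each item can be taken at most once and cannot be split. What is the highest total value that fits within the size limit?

31 pts

This is a 0/1 knapsack; check combinations near the capacity.
- A+C: size 10+2=12, value 23+8=31
- C+D: size 2+6=8, value 8+17=25
- A: size 10, value 23
- B+D: size 6+6=12, value 3+17=20
Best: 31 pts.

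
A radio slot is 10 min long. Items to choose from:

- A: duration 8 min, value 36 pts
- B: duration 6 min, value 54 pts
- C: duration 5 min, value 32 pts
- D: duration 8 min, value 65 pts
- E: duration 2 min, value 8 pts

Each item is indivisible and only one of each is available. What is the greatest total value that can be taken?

Check high-value combinations within 10 min:
- D+E: duration 8+2=10, value 65+8=73
- D: duration 8, value 65
- B+E: duration 6+2=8, value 54+8=62
- B: duration 6, value 54
- A+E: duration 8+2=10, value 36+8=44
Best: 73 pts.

73 pts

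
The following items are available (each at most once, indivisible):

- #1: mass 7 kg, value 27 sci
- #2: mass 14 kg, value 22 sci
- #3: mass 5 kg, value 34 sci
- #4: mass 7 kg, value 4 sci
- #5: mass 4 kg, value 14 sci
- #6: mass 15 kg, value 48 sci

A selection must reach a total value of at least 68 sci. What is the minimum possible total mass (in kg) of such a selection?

16

Subsets with value ≥ 68, sorted by total mass:
- #1+#3+#5: mass 16, value 75
- #3+#6: mass 20, value 82
- #1+#6: mass 22, value 75
- #1+#3+#4+#5: mass 23, value 79
Minimum mass: 16 kg.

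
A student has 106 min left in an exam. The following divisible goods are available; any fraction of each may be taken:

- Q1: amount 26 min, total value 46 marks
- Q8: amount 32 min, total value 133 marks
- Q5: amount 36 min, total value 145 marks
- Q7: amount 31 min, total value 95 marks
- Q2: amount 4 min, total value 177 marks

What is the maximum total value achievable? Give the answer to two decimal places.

Take in order of value per unit:
- Q2 (177/4 per unit): all 4 → value 177, running total 177.00
- Q8 (133/32 per unit): all 32 → value 133, running total 310.00
- Q5 (145/36 per unit): all 36 → value 145, running total 455.00
- Q7 (95/31 per unit): all 31 → value 95, running total 550.00
- Q1 (46/26 per unit): 3 of 26 → value 3×46/26 = 5.3077, running total 555.31
Total 555.31.

555.31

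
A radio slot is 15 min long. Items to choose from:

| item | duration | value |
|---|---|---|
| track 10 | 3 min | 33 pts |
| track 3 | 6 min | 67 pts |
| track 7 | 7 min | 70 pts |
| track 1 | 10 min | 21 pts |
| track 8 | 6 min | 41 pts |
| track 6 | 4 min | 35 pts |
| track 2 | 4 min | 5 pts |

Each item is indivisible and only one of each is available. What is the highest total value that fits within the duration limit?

Check high-value combinations within 15 min:
- track 10+track 3+track 8: duration 3+6+6=15, value 33+67+41=141
- track 10+track 7+track 6: duration 3+7+4=14, value 33+70+35=138
- track 3+track 7: duration 6+7=13, value 67+70=137
Best: 141 pts.

141 pts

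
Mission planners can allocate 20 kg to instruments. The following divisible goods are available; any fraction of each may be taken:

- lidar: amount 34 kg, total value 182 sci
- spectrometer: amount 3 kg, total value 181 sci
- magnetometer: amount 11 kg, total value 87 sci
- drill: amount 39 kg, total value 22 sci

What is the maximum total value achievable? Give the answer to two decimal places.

300.12

Take in order of value per unit:
- spectrometer (181/3 per unit): all 3 → value 181, running total 181.00
- magnetometer (87/11 per unit): all 11 → value 87, running total 268.00
- lidar (182/34 per unit): 6 of 34 → value 6×182/34 = 32.1176, running total 300.12
Total 300.12.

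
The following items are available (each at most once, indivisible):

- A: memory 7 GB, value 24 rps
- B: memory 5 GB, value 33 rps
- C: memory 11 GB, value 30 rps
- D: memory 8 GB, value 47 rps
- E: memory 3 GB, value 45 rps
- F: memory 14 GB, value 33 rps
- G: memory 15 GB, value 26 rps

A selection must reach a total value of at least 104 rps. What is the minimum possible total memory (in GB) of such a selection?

16

Subsets with value ≥ 104, sorted by total memory:
- B+D+E: memory 16, value 125
- A+D+E: memory 18, value 116
Minimum memory: 16 GB.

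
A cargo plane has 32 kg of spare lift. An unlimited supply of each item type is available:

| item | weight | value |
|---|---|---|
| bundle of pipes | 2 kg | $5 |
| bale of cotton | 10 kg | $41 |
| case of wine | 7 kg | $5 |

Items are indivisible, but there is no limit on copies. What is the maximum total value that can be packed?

Best value-per-unit is bale of cotton at 41/10; filling with it alone gives 3×41 = 123.
Optimal mix: 1×bundle of pipes + 3×bale of cotton → weight 32, value 128.

$128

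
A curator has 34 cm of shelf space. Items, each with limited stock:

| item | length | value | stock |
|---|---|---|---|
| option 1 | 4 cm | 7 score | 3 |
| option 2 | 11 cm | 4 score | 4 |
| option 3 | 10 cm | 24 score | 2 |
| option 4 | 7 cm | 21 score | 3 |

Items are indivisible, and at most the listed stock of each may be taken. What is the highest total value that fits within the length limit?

90 score

Top feasible selections:
- 2×option 3 + 2×option 4: length 34, value 90
- 1×option 3 + 3×option 4: length 31, value 87
Best: 90 score.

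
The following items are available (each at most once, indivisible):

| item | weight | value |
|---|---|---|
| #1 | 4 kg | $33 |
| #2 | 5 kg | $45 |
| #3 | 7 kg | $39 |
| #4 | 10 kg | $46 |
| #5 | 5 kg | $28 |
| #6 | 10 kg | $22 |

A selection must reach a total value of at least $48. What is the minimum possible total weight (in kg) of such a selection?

9

Subsets with value ≥ 48, sorted by total weight:
- #1+#2: weight 9, value 78
- #1+#5: weight 9, value 61
- #2+#5: weight 10, value 73
- #1+#3: weight 11, value 72
Minimum weight: 9 kg.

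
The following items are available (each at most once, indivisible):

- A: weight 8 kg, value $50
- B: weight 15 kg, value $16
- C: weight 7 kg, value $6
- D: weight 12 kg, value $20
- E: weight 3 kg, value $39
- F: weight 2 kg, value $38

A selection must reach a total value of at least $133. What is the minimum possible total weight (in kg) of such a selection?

20

Subsets with value ≥ 133, sorted by total weight:
- A+C+E+F: weight 20, value 133
- A+D+E+F: weight 25, value 147
Minimum weight: 20 kg.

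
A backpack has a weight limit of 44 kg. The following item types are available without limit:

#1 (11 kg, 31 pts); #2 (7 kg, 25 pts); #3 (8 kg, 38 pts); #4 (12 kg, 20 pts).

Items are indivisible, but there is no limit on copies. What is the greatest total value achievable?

Best value-per-unit is #3 at 38/8, and filling with it alone uses weight 5×8=40. No mix of the others beats 5×38 = 190.

190 pts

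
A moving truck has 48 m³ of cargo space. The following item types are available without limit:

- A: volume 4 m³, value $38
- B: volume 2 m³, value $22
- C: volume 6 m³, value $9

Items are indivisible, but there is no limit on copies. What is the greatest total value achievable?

$528

Best value-per-unit is B at 22/2, and filling with it alone uses volume 24×2=48. No mix of the others beats 24×22 = 528.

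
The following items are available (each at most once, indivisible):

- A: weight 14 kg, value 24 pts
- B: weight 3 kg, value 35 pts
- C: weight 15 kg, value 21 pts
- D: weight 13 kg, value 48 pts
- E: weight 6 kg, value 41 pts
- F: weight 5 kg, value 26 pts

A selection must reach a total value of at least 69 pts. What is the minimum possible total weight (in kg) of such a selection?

Subsets with value ≥ 69, sorted by total weight:
- B+E: weight 9, value 76
- B+E+F: weight 14, value 102
Minimum weight: 9 kg.

9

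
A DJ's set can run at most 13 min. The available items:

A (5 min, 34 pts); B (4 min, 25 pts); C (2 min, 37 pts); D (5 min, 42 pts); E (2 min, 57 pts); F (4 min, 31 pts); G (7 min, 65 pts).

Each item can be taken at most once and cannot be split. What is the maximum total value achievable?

167 pts

Check high-value combinations within 13 min:
- C+D+E+F: duration 2+5+2+4=13, value 37+42+57+31=167
- B+C+D+E: duration 4+2+5+2=13, value 25+37+42+57=161
- C+E+G: duration 2+2+7=11, value 37+57+65=159
- A+C+E+F: duration 5+2+2+4=13, value 34+37+57+31=159
- A+B+C+E: duration 5+4+2+2=13, value 34+25+37+57=153
Best: 167 pts.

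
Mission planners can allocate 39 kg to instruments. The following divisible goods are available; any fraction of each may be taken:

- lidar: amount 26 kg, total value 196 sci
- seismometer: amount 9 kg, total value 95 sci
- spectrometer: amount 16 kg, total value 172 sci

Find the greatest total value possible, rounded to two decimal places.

Take in order of value per unit:
- spectrometer (172/16 per unit): all 16 → value 172, running total 172.00
- seismometer (95/9 per unit): all 9 → value 95, running total 267.00
- lidar (196/26 per unit): 14 of 26 → value 14×196/26 = 105.5385, running total 372.54
Total 372.54.

372.54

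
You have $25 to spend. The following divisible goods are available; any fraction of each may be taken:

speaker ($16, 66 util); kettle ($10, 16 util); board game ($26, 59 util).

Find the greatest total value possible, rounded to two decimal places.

Take in order of value per unit:
- speaker (66/16 per unit): all 16 → value 66, running total 66.00
- board game (59/26 per unit): 9 of 26 → value 9×59/26 = 20.4231, running total 86.42
Total 86.42.

86.42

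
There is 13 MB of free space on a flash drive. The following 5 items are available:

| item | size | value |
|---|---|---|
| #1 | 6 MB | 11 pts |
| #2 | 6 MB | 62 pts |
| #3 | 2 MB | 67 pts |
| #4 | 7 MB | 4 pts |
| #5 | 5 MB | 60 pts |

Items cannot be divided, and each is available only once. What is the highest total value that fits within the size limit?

189 pts

Check high-value combinations within 13 MB:
- #2+#3+#5: size 6+2+5=13, value 62+67+60=189
- #1+#3+#5: size 6+2+5=13, value 11+67+60=138
- #2+#3: size 6+2=8, value 62+67=129
Best: 189 pts.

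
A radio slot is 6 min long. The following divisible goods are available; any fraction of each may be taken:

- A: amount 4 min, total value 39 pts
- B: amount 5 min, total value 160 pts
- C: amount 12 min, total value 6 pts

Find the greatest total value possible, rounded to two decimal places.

Take in order of value per unit:
- B (160/5 per unit): all 5 → value 160, running total 160.00
- A (39/4 per unit): 1 of 4 → value 1×39/4 = 9.7500, running total 169.75
Total 169.75.

169.75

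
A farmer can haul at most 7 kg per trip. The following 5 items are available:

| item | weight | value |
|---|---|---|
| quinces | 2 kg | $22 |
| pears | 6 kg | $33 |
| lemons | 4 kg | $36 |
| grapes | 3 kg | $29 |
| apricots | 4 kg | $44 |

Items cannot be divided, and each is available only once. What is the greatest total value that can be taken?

$73

Check high-value combinations within 7 kg:
- grapes+apricots: weight 3+4=7, value 29+44=73
- quinces+apricots: weight 2+4=6, value 22+44=66
- lemons+grapes: weight 4+3=7, value 36+29=65
- quinces+lemons: weight 2+4=6, value 22+36=58
- quinces+grapes: weight 2+3=5, value 22+29=51
Best: $73.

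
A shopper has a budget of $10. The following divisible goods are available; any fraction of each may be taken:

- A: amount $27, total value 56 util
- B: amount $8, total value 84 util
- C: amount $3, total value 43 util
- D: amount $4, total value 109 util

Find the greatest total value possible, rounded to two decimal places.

Take in order of value per unit:
- D (109/4 per unit): all 4 → value 109, running total 109.00
- C (43/3 per unit): all 3 → value 43, running total 152.00
- B (84/8 per unit): 3 of 8 → value 3×84/8 = 31.5000, running total 183.50
Total 183.50.

183.50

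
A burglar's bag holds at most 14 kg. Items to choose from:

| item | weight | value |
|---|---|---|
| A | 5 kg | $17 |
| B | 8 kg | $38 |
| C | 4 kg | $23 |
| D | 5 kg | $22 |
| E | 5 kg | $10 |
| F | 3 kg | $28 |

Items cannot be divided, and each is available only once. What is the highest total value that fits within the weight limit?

$73

Check high-value combinations within 14 kg:
- C+D+F: weight 4+5+3=12, value 23+22+28=73
- A+C+F: weight 5+4+3=12, value 17+23+28=68
- A+D+F: weight 5+5+3=13, value 17+22+28=67
- B+F: weight 8+3=11, value 38+28=66
- A+C+D: weight 5+4+5=14, value 17+23+22=62
Best: $73.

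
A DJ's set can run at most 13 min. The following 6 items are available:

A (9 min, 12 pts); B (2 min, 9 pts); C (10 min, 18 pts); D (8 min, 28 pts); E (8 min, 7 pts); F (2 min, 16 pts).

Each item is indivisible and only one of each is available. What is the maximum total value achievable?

53 pts

This is a 0/1 knapsack; check combinations near the capacity.
- B+D+F: duration 2+8+2=12, value 9+28+16=53
- D+F: duration 8+2=10, value 28+16=44
- B+D: duration 2+8=10, value 9+28=37
- A+B+F: duration 9+2+2=13, value 12+9+16=37
- C+F: duration 10+2=12, value 18+16=34
Best: 53 pts.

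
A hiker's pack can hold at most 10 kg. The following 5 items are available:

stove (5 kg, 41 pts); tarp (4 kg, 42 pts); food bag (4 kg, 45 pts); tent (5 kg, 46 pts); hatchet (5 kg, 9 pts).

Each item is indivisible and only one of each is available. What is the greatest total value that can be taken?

Check high-value combinations within 10 kg:
- food bag+tent: weight 4+5=9, value 45+46=91
- tarp+tent: weight 4+5=9, value 42+46=88
- tarp+food bag: weight 4+4=8, value 42+45=87
- stove+tent: weight 5+5=10, value 41+46=87
Best: 91 pts.

91 pts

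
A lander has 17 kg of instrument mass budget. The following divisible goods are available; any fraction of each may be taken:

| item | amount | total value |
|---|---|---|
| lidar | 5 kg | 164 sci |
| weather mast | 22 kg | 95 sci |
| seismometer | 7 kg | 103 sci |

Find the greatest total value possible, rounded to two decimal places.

288.59

Take in order of value per unit:
- lidar (164/5 per unit): all 5 → value 164, running total 164.00
- seismometer (103/7 per unit): all 7 → value 103, running total 267.00
- weather mast (95/22 per unit): 5 of 22 → value 5×95/22 = 21.5909, running total 288.59
Total 288.59.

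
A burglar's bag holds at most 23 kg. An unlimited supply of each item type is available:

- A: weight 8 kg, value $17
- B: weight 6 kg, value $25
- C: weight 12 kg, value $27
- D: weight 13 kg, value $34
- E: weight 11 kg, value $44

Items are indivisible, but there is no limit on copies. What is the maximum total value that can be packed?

Best value-per-unit is B at 25/6; filling with it alone gives 3×25 = 75.
Optimal mix: 2×B + 1×E → weight 23, value 94.

$94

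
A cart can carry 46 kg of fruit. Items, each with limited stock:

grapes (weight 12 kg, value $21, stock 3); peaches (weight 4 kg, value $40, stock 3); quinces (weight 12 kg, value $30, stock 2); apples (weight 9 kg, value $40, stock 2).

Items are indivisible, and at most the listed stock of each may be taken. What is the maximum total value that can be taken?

Best selections within weight 46 and stock limits:
- 3×peaches + 1×quinces + 2×apples: weight 42, value 230
- 1×grapes + 3×peaches + 2×apples: weight 42, value 221
Best: $230.

$230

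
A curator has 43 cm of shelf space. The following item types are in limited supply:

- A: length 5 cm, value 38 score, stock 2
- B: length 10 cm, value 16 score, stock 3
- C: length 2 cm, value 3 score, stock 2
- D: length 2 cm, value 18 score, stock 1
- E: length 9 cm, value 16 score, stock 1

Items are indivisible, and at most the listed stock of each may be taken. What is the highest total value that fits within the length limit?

145 score

Best selections within length 43 and stock limits:
- 2×A + 2×B + 1×C + 1×D + 1×E: length 43, value 145
- 2×A + 2×B + 1×D + 1×E: length 41, value 142
- 2×A + 3×B + 1×D: length 42, value 142
Best: 145 score.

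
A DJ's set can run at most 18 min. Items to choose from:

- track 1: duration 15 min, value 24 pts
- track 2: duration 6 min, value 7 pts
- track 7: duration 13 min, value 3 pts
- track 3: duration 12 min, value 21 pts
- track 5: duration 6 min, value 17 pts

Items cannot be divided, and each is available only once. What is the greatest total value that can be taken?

38 pts

Check high-value combinations within 18 min:
- track 3+track 5: duration 12+6=18, value 21+17=38
- track 2+track 3: duration 6+12=18, value 7+21=28
- track 2+track 5: duration 6+6=12, value 7+17=24
- track 1: duration 15, value 24
Best: 38 pts.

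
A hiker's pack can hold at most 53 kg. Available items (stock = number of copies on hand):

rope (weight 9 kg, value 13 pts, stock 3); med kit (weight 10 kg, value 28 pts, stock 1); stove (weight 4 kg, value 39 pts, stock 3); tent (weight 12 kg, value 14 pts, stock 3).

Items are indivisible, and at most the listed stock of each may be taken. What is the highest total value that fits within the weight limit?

Top feasible selections:
- 2×rope + 1×med kit + 3×stove + 1×tent: weight 52, value 185
- 3×rope + 1×med kit + 3×stove: weight 49, value 184
- 1×med kit + 3×stove + 2×tent: weight 46, value 173
Best: 185 pts.

185 pts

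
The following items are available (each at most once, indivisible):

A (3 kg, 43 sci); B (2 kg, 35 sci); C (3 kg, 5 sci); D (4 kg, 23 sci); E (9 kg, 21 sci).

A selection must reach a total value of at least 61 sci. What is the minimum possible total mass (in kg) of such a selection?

5

Subsets with value ≥ 61, sorted by total mass:
- A+B: mass 5, value 78
- A+D: mass 7, value 66
Minimum mass: 5 kg.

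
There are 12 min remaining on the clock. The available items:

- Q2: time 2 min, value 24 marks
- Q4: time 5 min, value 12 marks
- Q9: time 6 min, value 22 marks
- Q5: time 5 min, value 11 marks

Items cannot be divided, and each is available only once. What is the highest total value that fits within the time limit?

This is a 0/1 knapsack; check combinations near the capacity.
- Q2+Q4+Q5: time 2+5+5=12, value 24+12+11=47
- Q2+Q9: time 2+6=8, value 24+22=46
- Q2+Q4: time 2+5=7, value 24+12=36
Best: 47 marks.

47 marks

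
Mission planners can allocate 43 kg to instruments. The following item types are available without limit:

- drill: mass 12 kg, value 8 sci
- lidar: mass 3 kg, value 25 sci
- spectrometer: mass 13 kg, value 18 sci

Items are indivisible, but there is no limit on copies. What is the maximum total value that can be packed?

Best value-per-unit is lidar at 25/3, and filling with it alone uses mass 14×3=42. No mix of the others beats 14×25 = 350.

350 sci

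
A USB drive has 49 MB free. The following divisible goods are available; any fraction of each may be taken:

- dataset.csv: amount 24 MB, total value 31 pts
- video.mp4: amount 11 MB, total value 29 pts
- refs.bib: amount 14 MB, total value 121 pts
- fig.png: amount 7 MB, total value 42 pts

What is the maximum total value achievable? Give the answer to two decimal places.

213.96

Take in order of value per unit:
- refs.bib (121/14 per unit): all 14 → value 121, running total 121.00
- fig.png (42/7 per unit): all 7 → value 42, running total 163.00
- video.mp4 (29/11 per unit): all 11 → value 29, running total 192.00
- dataset.csv (31/24 per unit): 17 of 24 → value 17×31/24 = 21.9583, running total 213.96
Total 213.96.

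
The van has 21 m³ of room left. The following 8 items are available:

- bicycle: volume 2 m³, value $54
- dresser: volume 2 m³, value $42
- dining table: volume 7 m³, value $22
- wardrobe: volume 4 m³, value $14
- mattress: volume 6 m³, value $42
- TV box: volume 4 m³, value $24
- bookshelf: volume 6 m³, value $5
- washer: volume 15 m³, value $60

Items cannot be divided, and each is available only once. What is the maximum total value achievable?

Check high-value combinations within 21 m³:
- bicycle+dresser+dining table+mattress+TV box: volume 2+2+7+6+4=21, value 54+42+22+42+24=184
- bicycle+dresser+wardrobe+mattress+TV box: volume 2+2+4+6+4=18, value 54+42+14+42+24=176
- bicycle+dresser+dining table+wardrobe+mattress: volume 2+2+7+4+6=21, value 54+42+22+14+42=174
Best: $184.

$184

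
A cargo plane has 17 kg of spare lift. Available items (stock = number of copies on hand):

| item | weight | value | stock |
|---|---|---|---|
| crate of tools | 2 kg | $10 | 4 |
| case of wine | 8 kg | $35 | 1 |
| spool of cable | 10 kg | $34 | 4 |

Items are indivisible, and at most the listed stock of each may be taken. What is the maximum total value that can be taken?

Top feasible selections:
- 4×crate of tools + 1×case of wine: weight 16, value 75
- 3×crate of tools + 1×case of wine: weight 14, value 65
- 3×crate of tools + 1×spool of cable: weight 16, value 64
- 2×crate of tools + 1×case of wine: weight 12, value 55
Best: $75.

$75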